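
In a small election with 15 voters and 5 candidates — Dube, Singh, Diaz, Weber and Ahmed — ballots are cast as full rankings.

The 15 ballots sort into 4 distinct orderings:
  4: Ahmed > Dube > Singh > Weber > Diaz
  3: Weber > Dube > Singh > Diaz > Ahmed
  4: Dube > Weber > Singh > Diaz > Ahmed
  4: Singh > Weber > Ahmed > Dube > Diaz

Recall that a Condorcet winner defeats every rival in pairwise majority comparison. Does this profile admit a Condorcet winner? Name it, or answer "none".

Pairwise majorities:
Dube vs Singh: Dube, 11–4.
Dube vs Diaz: Dube, 15–0.
Dube vs Weber: Dube wins 8–7.
Dube–Ahmed: Ahmed 8–7.
Singh–Diaz: Singh 15–0.
Singh vs Weber: Singh, 8–7.
Singh–Ahmed: Singh 11–4.
Diaz vs Weber: Weber, 15–0.
Diaz vs Ahmed: Ahmed wins 8–7.
Weber–Ahmed: Weber 11–4.
No candidate is unbeaten: Dube loses to Ahmed; Singh loses to Dube; Diaz loses to Dube; Weber loses to Dube; Ahmed loses to Singh. In particular Dube → Singh → Ahmed → Dube is a majority cycle — no Condorcet winner exists.

none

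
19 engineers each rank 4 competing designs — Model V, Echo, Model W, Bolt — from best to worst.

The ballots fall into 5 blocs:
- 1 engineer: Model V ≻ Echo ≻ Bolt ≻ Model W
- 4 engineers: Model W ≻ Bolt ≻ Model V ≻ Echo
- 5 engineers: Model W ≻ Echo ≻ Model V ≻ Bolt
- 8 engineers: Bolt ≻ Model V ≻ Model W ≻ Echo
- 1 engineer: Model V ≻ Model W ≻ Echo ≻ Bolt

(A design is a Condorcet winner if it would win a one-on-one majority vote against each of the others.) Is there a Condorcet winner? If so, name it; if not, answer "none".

Head-to-head results (19 engineers):
Model V vs Echo: Model V wins 14–5.
Model V–Model W: Model V 10–9.
Model V–Bolt: Bolt 12–7.
Echo–Model W: Model W 18–1.
Echo vs Bolt: Bolt, 12–7.
Model W vs Bolt: Model W, 10–9.
No design is unbeaten: Model V loses to Bolt; Echo loses to Model V; Model W loses to Model V; Bolt loses to Model W. In particular Model V > Model W > Bolt > Model V is a majority cycle — no Condorcet winner exists.

none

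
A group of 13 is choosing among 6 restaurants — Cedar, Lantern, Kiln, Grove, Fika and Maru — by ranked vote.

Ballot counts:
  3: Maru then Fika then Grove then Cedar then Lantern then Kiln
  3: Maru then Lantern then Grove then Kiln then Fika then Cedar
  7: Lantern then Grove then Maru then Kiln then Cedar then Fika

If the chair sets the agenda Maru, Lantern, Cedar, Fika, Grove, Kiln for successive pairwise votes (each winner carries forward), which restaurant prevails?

Round 1: Maru vs Lantern — 6–7, Lantern advances.
Round 2: Lantern vs Cedar — 10–3, Lantern advances.
Round 3: Lantern vs Fika — 10–3, Lantern advances.
Round 4: Lantern vs Grove — 10–3, Lantern advances.
Round 5: Lantern vs Kiln — 13–0, Lantern advances.
The agenda winner is Lantern.

Lantern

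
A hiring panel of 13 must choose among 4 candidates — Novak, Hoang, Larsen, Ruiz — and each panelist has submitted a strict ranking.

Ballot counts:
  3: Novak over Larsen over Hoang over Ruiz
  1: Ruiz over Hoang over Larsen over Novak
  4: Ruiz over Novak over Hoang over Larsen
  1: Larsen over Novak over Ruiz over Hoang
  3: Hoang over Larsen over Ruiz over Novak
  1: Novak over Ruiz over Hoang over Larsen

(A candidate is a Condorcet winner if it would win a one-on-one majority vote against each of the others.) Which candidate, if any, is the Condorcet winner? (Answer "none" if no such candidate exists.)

Check each pair by majority over 13 ballots:
Novak–Hoang: Novak 9–4.
Novak vs Larsen: 3+4+1 = 8 for Novak, 5 for Larsen — Novak by 8–5.
Novak vs Ruiz: Novak preferred on 3+1+1 = 5 ballots; Ruiz wins 8–5.
Hoang vs Larsen: Hoang, 9–4.
Hoang vs Ruiz: Ruiz wins 7–6.
Larsen vs Ruiz: Larsen wins 7–6.
No candidate is unbeaten: Novak loses to Ruiz; Hoang loses to Novak; Larsen loses to Novak; Ruiz loses to Larsen. In particular Novak beats Larsen beats Ruiz beats Novak is a majority cycle — no Condorcet winner exists.

none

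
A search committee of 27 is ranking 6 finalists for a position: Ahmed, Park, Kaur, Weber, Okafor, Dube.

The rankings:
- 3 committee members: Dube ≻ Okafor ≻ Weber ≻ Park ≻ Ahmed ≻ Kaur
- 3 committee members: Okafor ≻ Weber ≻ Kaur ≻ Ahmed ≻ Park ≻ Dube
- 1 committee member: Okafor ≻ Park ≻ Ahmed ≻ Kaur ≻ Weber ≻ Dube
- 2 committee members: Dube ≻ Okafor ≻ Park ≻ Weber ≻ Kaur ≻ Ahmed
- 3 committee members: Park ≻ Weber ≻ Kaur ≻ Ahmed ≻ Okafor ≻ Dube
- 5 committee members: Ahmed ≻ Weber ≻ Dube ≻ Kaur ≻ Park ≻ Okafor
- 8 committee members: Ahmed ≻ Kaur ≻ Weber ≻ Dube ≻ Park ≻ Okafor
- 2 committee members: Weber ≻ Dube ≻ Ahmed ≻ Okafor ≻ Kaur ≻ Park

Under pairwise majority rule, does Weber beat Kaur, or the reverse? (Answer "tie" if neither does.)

Ballots ranking Weber above Kaur: 3 + 3 + 2 + 3 + 5 + 2 = 18.
Ballots ranking Kaur above Weber: 27 − 18 = 9.
Weber wins the head-to-head 18–9.

Weber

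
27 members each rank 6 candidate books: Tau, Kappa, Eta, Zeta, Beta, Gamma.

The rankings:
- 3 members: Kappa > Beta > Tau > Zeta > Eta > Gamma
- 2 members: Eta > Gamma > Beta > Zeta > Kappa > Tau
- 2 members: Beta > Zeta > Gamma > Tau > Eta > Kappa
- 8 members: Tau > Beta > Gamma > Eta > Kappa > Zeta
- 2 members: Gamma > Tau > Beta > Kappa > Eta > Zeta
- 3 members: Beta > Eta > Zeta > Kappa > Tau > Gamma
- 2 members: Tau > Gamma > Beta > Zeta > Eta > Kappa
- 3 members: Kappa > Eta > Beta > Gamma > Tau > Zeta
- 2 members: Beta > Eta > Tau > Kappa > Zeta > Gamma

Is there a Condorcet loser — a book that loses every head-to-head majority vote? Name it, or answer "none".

Head-to-head results (27 members):
Tau vs Kappa: Tau is ranked higher on 2+8+2+2+2 = 16 ballots, Kappa on 11. Tau wins 16–11.
Tau vs Eta: 17 to 10, Tau.
Tau vs Zeta: Tau preferred on 3+8+2+2+3+2 = 20 ballots; Tau wins 20–7.
Tau vs Beta: Beta wins 15–12.
Tau vs Gamma: Tau wins 18–9.
Kappa vs Eta: Kappa preferred on 3+2+3 = 8 ballots; Eta wins 19–8.
Kappa–Zeta: Kappa 18–9.
Kappa–Beta: Beta 21–6.
Kappa–Gamma: Gamma 16–11.
Eta vs Zeta: Eta wins 20–7.
Eta vs Beta: 5 to 22, Beta.
Eta vs Gamma: Gamma wins 14–13.
Zeta vs Beta: 0 for Zeta, 27 for Beta — Beta by 27–0.
Zeta vs Gamma: Gamma wins 17–10.
Beta vs Gamma: 3+2+8+3+3+2 = 21 for Beta, 6 for Gamma — Beta by 21–6.
Zeta is beaten in every head-to-head and is the Condorcet loser.

Zeta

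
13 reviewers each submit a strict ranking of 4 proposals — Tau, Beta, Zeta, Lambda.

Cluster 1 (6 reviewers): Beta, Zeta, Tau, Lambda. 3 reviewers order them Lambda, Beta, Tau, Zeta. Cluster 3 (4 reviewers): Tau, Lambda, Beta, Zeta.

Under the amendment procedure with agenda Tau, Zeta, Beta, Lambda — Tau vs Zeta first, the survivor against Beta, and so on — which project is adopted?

Round 1: Tau vs Zeta — 7–6, Tau advances.
Round 2: Tau vs Beta — 4–9, Beta advances.
Round 3: Beta vs Lambda — 6–7, Lambda advances.
The agenda winner is Lambda.

Lambda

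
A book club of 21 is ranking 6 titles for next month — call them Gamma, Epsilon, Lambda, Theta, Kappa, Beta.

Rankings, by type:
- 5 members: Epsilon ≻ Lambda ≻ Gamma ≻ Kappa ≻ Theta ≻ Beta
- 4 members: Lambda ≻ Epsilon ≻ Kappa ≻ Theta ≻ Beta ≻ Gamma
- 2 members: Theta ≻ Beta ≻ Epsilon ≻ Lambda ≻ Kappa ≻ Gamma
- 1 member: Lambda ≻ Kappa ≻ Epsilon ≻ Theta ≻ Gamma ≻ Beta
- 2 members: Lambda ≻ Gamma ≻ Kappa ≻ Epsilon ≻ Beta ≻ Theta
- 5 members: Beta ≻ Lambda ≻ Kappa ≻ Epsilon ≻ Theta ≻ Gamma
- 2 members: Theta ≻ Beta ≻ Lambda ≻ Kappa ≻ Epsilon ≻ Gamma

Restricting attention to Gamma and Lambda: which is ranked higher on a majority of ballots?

No ballot ranks Gamma above Lambda: 0.
Ballots ranking Lambda above Gamma: 21 − 0 = 21.
Lambda wins the head-to-head 21–0.

Lambda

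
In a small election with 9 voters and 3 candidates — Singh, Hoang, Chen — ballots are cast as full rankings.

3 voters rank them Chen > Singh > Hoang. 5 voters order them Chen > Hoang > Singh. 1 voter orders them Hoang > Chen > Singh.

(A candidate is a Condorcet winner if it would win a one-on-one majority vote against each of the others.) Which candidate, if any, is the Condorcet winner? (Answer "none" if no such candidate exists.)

Check each pair by majority over 9 ballots:
Singh vs Hoang: Hoang wins 6–3.
Singh–Chen: Chen 9–0.
Hoang vs Chen: Chen wins 8–1.
Chen defeats every rival head-to-head and is the Condorcet winner.

Chen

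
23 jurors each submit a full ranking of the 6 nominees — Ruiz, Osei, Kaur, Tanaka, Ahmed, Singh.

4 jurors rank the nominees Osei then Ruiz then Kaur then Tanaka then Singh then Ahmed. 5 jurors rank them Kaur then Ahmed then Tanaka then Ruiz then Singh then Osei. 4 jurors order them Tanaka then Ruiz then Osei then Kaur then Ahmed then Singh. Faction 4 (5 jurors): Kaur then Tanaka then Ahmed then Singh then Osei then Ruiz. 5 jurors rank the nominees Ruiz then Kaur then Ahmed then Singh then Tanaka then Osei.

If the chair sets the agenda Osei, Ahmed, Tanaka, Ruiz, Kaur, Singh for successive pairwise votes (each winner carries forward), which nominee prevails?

Kaur

Round 1: Osei vs Ahmed — 8–15, Ahmed advances.
Round 2: Ahmed vs Tanaka — 10–13, Tanaka advances.
Round 3: Tanaka vs Ruiz — 14–9, Tanaka advances.
Round 4: Tanaka vs Kaur — 4–19, Kaur advances.
Round 5: Kaur vs Singh — 23–0, Kaur advances.
The agenda winner is Kaur.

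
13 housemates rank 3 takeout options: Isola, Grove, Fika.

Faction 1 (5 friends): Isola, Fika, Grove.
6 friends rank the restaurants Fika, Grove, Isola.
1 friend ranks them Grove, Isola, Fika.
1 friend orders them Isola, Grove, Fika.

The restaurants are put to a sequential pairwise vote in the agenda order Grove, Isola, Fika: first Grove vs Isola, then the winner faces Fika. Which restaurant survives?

Fika

Round 1: Grove vs Isola — 7–6, Grove advances.
Round 2: Grove vs Fika — 2–11, Fika advances.
Fika survives the agenda.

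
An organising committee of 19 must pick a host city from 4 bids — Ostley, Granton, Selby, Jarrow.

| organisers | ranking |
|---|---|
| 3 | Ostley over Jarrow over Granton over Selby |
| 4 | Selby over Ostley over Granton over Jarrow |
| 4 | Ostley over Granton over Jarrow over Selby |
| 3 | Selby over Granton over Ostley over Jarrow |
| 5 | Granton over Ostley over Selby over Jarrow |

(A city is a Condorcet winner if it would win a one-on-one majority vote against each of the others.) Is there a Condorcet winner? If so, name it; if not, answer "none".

Pairwise majorities:
Ostley vs Granton: Ostley wins 11–8.
Ostley–Selby: Ostley 12–7.
Ostley vs Jarrow: Ostley, 19–0.
Granton vs Selby: 12 to 7, Granton.
Granton vs Jarrow: Granton preferred on 4+4+3+5 = 16 ballots; Granton wins 16–3.
Selby vs Jarrow: Selby, 12–7.
Ostley wins every pairwise contest, so Ostley is the Condorcet winner.

Ostley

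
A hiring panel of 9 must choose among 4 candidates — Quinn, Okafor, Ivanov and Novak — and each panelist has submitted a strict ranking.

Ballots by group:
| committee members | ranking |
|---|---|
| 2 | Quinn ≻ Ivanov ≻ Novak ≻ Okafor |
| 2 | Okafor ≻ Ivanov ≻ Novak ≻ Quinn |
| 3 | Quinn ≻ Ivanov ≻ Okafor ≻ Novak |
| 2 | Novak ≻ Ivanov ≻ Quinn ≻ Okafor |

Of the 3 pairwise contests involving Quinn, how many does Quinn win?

Quinn against each rival (9 committee members):
Quinn vs Okafor: Quinn, 7–2.
Quinn vs Ivanov: Quinn, 5–4.
Quinn–Novak: Quinn 5–4.
Quinn beats Okafor, Ivanov, Novak — 3 pairwise wins.

3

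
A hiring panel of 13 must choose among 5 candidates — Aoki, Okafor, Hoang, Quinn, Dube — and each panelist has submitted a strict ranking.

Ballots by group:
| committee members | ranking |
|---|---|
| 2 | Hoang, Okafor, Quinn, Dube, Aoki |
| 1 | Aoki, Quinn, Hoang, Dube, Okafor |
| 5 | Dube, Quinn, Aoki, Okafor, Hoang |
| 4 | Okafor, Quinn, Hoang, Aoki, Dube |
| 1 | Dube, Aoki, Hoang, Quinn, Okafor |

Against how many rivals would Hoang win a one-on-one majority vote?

Hoang against each rival (13 committee members):
Hoang vs Aoki: Aoki, 7–6.
Hoang vs Okafor: Okafor, 9–4.
Hoang vs Quinn: Quinn, 10–3.
Hoang vs Dube: 2+1+4 = 7 for Hoang, 6 for Dube — Hoang by 7–6.
Hoang beats Dube; loses to Aoki, Okafor, Quinn — 1 pairwise win.

1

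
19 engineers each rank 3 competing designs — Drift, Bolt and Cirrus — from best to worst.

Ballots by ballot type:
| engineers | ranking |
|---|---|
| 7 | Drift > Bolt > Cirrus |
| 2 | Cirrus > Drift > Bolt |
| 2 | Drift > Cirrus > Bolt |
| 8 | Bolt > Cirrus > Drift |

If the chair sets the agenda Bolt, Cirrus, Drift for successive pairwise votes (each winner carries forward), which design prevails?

Round 1: Bolt vs Cirrus — 15–4, Bolt advances.
Round 2: Bolt vs Drift — 8–11, Drift advances.
Drift survives the agenda.

Drift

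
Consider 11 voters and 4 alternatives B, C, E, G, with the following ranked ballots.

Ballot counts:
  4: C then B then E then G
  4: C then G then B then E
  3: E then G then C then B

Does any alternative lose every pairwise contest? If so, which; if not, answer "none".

none

Head-to-head results (11 voters):
B vs C: B preferred on 0 ballots; C wins 11–0.
B vs E: 8 to 3, B.
B vs G: G wins 7–4.
C vs E: C, 8–3.
C vs G: C wins 8–3.
E vs G: E, 7–4.
Each alternative has at least one pairwise win (B beats E; C beats B; E beats G; G beats B) — no Condorcet loser.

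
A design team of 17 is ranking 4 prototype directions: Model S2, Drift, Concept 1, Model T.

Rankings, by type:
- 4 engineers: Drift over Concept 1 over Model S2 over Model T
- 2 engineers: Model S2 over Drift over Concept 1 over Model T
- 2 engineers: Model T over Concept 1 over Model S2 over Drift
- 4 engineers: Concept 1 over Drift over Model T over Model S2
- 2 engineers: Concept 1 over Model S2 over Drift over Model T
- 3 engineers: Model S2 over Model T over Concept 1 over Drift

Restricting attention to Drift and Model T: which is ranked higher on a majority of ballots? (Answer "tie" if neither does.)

Drift

Ballots ranking Drift above Model T: 4 + 2 + 4 + 2 = 12.
Ballots ranking Model T above Drift: 17 − 12 = 5.
Drift wins the head-to-head 12–5.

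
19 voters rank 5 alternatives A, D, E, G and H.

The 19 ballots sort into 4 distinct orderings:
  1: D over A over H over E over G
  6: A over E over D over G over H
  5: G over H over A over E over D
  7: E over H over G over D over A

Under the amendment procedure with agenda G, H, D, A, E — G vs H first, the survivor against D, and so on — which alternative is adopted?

E

Round 1: G vs H — 11–8, G advances.
Round 2: G vs D — 12–7, G advances.
Round 3: G vs A — 12–7, G advances.
Round 4: G vs E — 5–14, E advances.
E survives the agenda.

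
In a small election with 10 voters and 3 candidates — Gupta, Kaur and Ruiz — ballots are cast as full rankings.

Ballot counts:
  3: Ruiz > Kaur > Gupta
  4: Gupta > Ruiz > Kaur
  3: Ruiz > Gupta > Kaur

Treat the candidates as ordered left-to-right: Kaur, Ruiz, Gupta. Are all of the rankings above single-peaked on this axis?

Axis positions: Kaur=1, Ruiz=2, Gupta=3.
Cluster 1 (peak Ruiz at position 2): ranking walks positions 2-1-3, expanding outward from the peak — single-peaked.
Cluster 2 (peak Gupta at position 3): ranking walks positions 3-2-1, expanding outward from the peak — single-peaked.
Cluster 3 (peak Ruiz at position 2): ranking walks positions 2-3-1, expanding outward from the peak — single-peaked.
Every ranking is single-peaked on this axis.

yes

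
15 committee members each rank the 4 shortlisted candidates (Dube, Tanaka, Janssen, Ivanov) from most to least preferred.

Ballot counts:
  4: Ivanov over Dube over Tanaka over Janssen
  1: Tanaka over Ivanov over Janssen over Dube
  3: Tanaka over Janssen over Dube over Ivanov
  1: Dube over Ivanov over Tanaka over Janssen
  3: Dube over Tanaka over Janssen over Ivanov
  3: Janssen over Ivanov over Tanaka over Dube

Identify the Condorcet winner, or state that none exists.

none

Pairwise majorities:
Dube vs Tanaka: Dube is ranked higher on 4+1+3 = 8 ballots, Tanaka on 7. Dube wins 8–7.
Dube–Janssen: Dube 8–7.
Dube vs Ivanov: Ivanov wins 8–7.
Tanaka vs Janssen: Tanaka is ranked higher on 4+1+3+1+3 = 12 ballots, Janssen on 3. Tanaka wins 12–3.
Tanaka vs Ivanov: Ivanov wins 8–7.
Janssen vs Ivanov: Janssen preferred on 3+3+3 = 9 ballots; Janssen wins 9–6.
Each candidate drops at least one matchup (Dube loses to Ivanov; Tanaka loses to Dube; Janssen loses to Dube; Ivanov loses to Janssen); the cycle Dube beats Janssen beats Ivanov beats Dube rules out a Condorcet winner.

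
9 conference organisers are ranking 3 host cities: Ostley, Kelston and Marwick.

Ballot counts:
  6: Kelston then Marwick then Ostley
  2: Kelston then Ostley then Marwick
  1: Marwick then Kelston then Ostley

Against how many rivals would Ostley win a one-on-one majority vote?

0

Ostley against each rival (9 organisers):
Ostley vs Kelston: Kelston, 9–0.
Ostley vs Marwick: Marwick, 7–2.
Ostley beats no one; loses to Kelston, Marwick — 0 pairwise wins.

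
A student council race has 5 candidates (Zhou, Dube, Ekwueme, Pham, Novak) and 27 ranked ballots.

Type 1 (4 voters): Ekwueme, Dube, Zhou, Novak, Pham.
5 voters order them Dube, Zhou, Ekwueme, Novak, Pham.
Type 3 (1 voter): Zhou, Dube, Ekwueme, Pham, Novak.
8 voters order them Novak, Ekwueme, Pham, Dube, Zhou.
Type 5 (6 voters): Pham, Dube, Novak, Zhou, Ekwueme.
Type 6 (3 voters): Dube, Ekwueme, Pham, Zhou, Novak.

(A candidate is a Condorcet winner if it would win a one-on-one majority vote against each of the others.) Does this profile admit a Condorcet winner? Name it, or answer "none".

none

Check each pair by majority over 27 ballots:
Zhou–Dube: Dube 26–1.
Zhou–Ekwueme: Ekwueme 15–12.
Zhou vs Pham: Pham, 17–10.
Zhou vs Novak: 13 to 14, Novak.
Dube–Ekwueme: Dube 15–12.
Dube vs Pham: 13 to 14, Pham.
Dube vs Novak: 19 to 8, Dube.
Ekwueme–Pham: Ekwueme 21–6.
Ekwueme vs Novak: Novak, 14–13.
Pham vs Novak: Pham is ranked higher on 1+6+3 = 10 ballots, Novak on 17. Novak wins 17–10.
Each candidate drops at least one matchup (Zhou loses to Dube; Dube loses to Pham; Ekwueme loses to Dube; Pham loses to Ekwueme; Novak loses to Dube); the cycle Dube beats Ekwueme beats Pham beats Dube rules out a Condorcet winner.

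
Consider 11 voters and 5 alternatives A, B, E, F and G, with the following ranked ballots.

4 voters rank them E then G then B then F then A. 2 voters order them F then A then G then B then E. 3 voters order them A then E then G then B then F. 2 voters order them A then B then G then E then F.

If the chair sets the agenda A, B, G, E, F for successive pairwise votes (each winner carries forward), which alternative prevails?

Round 1: A vs B — 7–4, A advances.
Round 2: A vs G — 7–4, A advances.
Round 3: A vs E — 7–4, A advances.
Round 4: A vs F — 5–6, F advances.
The agenda winner is F.

F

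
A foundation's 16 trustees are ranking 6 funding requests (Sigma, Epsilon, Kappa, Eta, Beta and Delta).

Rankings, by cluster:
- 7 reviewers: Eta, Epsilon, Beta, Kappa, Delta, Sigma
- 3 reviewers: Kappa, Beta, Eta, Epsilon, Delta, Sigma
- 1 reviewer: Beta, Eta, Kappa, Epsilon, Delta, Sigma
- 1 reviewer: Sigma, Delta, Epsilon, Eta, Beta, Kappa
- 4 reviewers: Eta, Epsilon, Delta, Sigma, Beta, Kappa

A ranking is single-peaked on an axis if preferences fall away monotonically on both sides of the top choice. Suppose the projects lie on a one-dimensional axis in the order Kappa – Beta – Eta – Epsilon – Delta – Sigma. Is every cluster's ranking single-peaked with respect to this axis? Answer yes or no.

yes

Axis positions: Kappa=1, Beta=2, Eta=3, Epsilon=4, Delta=5, Sigma=6.
Cluster 1 (peak Eta at position 3): ranking walks positions 3-4-2-1-5-6, expanding outward from the peak — single-peaked.
Cluster 2 (peak Kappa at position 1): ranking walks positions 1-2-3-4-5-6, expanding outward from the peak — single-peaked.
Cluster 3 (peak Beta at position 2): ranking walks positions 2-3-1-4-5-6, expanding outward from the peak — single-peaked.
Cluster 4 (peak Sigma at position 6): ranking walks positions 6-5-4-3-2-1, expanding outward from the peak — single-peaked.
Cluster 5 (peak Eta at position 3): ranking walks positions 3-4-5-6-2-1, expanding outward from the peak — single-peaked.
Every ranking is single-peaked on this axis.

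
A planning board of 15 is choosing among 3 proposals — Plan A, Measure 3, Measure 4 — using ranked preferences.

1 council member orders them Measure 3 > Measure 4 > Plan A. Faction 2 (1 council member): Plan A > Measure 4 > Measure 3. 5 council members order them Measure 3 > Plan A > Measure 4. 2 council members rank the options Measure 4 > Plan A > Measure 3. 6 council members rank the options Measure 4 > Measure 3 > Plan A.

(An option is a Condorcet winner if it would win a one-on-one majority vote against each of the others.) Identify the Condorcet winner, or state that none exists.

Head-to-head results (15 council members):
Plan A vs Measure 3: Measure 3 wins 12–3.
Plan A vs Measure 4: Measure 4 wins 9–6.
Measure 3–Measure 4: Measure 4 9–6.
Measure 4 beats each of Plan A, Measure 3 — Measure 4 is the Condorcet winner.

Measure 4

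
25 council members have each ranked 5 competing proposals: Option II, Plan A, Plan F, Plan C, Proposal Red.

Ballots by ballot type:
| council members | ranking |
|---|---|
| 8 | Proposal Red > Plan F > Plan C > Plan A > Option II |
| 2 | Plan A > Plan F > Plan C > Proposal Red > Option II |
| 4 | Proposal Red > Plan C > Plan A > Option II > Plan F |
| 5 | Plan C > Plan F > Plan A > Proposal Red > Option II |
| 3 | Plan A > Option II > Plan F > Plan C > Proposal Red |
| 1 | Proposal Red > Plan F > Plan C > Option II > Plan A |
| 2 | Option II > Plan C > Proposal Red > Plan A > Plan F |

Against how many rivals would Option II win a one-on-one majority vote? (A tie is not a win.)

Option II against each rival (25 council members):
Option II vs Plan A: Plan A wins 22–3.
Option II vs Plan F: 9 to 16, Plan F.
Option II vs Plan C: Plan C, 20–5.
Option II vs Proposal Red: 5 to 20, Proposal Red.
Option II beats no one; loses to Plan A, Plan F, Plan C, Proposal Red — 0 pairwise wins.

0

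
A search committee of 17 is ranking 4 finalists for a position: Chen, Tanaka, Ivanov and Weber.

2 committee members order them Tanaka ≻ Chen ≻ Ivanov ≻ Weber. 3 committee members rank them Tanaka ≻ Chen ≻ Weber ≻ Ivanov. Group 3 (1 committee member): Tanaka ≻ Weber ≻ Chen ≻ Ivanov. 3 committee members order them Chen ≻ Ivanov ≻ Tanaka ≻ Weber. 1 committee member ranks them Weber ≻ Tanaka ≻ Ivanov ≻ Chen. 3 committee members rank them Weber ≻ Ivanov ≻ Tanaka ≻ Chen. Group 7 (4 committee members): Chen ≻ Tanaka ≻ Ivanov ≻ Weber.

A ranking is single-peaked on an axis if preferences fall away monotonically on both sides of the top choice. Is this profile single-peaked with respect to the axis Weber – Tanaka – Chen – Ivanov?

no

Axis positions: Weber=1, Tanaka=2, Chen=3, Ivanov=4.
Group 1 (peak Tanaka at position 2): ranking walks positions 2-3-4-1, expanding outward from the peak — single-peaked.
Group 2 (peak Tanaka at position 2): ranking walks positions 2-3-1-4, expanding outward from the peak — single-peaked.
Group 3 (peak Tanaka at position 2): ranking walks positions 2-1-3-4, expanding outward from the peak — single-peaked.
Group 4 (peak Chen at position 3): ranking walks positions 3-4-2-1, expanding outward from the peak — single-peaked.
Group 5: ranking walks positions 1-2-4-3; Ivanov is ranked above Chen even though Chen lies between Ivanov and the peak Weber on the axis — preferences dip and rise again. Not single-peaked.
Group 6: ranking walks positions 1-4-2-3; Ivanov is ranked above Tanaka even though Tanaka lies between Ivanov and the peak Weber on the axis — preferences dip and rise again. Not single-peaked.
Group 7 (peak Chen at position 3): ranking walks positions 3-2-4-1, expanding outward from the peak — single-peaked.
Group 5 violates single-peakedness, so the profile is not single-peaked on this axis.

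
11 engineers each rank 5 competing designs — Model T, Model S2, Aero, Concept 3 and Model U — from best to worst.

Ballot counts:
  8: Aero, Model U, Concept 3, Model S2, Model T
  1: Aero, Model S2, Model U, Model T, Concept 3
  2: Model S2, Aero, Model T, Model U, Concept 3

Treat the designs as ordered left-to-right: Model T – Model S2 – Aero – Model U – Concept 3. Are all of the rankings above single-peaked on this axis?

Axis positions: Model T=1, Model S2=2, Aero=3, Model U=4, Concept 3=5.
Cluster 1 (peak Aero at position 3): ranking walks positions 3-4-5-2-1, expanding outward from the peak — single-peaked.
Cluster 2 (peak Aero at position 3): ranking walks positions 3-2-4-1-5, expanding outward from the peak — single-peaked.
Cluster 3 (peak Model S2 at position 2): ranking walks positions 2-3-1-4-5, expanding outward from the peak — single-peaked.
Every ranking is single-peaked on this axis.

yes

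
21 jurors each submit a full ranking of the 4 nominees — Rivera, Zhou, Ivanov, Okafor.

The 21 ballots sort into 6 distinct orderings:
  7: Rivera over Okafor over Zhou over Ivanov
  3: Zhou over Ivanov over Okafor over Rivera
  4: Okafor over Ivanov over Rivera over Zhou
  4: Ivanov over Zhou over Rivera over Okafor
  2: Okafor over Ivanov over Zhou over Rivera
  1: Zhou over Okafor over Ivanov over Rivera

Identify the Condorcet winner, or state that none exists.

none

Check each pair by majority over 21 ballots:
Rivera vs Zhou: 7+4 = 11 for Rivera, 10 for Zhou — Rivera by 11–10.
Rivera vs Ivanov: 7 for Rivera, 14 for Ivanov — Ivanov by 14–7.
Rivera vs Okafor: Rivera preferred on 7+4 = 11 ballots; Rivera wins 11–10.
Zhou vs Ivanov: 11 to 10, Zhou.
Zhou vs Okafor: Zhou is ranked higher on 3+4+1 = 8 ballots, Okafor on 13. Okafor wins 13–8.
Ivanov vs Okafor: Ivanov is ranked higher on 3+4 = 7 ballots, Okafor on 14. Okafor wins 14–7.
No nominee is unbeaten: Rivera loses to Ivanov; Zhou loses to Rivera; Ivanov loses to Zhou; Okafor loses to Rivera. In particular Rivera > Zhou > Ivanov > Rivera is a majority cycle — no Condorcet winner exists.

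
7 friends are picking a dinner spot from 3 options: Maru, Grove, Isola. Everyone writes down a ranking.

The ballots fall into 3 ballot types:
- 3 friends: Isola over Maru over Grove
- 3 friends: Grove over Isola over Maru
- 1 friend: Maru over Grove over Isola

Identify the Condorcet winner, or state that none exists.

Pairwise majorities:
Maru vs Grove: Maru wins 4–3.
Maru vs Isola: Isola wins 6–1.
Grove vs Isola: Grove wins 4–3.
Each restaurant drops at least one matchup (Maru loses to Isola; Grove loses to Maru; Isola loses to Grove); the cycle Maru → Grove → Isola → Maru rules out a Condorcet winner.

none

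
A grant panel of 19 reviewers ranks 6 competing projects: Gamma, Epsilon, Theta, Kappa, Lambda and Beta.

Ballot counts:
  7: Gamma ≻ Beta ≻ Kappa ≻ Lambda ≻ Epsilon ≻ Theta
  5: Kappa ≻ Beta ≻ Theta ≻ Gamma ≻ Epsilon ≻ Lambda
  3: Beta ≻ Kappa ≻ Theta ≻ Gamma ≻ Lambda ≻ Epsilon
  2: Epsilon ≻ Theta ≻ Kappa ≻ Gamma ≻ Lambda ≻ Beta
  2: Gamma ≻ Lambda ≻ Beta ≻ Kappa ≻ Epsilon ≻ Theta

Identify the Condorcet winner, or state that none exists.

none

Check each pair by majority over 19 ballots:
Gamma vs Epsilon: Gamma is ranked higher on 7+5+3+2 = 17 ballots, Epsilon on 2. Gamma wins 17–2.
Gamma vs Theta: Gamma preferred on 7+2 = 9 ballots; Theta wins 10–9.
Gamma vs Kappa: Kappa, 10–9.
Gamma vs Lambda: Gamma, 19–0.
Gamma vs Beta: 11 to 8, Gamma.
Epsilon vs Theta: 11 to 8, Epsilon.
Epsilon vs Kappa: Kappa wins 17–2.
Epsilon vs Lambda: Epsilon preferred on 5+2 = 7 ballots; Lambda wins 12–7.
Epsilon vs Beta: Epsilon preferred on 2 ballots; Beta wins 17–2.
Theta vs Kappa: Theta is ranked higher on 2 ballots, Kappa on 17. Kappa wins 17–2.
Theta–Lambda: Theta 10–9.
Theta vs Beta: Theta is ranked higher on 2 ballots, Beta on 17. Beta wins 17–2.
Kappa–Lambda: Kappa 17–2.
Kappa vs Beta: 5+2 = 7 for Kappa, 12 for Beta — Beta by 12–7.
Lambda–Beta: Beta 15–4.
Every project loses at least once (Gamma loses to Theta; Epsilon loses to Gamma; Theta loses to Epsilon; Kappa loses to Beta; Lambda loses to Gamma; Beta loses to Gamma). The majority relation contains the cycle Gamma beats Epsilon beats Theta beats Gamma, so there is no Condorcet winner.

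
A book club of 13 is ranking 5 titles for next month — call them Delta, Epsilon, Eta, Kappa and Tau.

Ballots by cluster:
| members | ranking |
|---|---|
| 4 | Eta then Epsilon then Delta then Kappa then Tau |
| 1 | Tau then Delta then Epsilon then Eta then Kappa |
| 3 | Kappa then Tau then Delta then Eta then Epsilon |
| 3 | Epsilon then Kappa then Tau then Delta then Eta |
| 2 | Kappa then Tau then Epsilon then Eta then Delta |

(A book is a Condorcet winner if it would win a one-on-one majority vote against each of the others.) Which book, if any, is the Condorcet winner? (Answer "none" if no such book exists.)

Head-to-head results (13 members):
Delta vs Epsilon: Delta preferred on 1+3 = 4 ballots; Epsilon wins 9–4.
Delta vs Eta: Delta preferred on 1+3+3 = 7 ballots; Delta wins 7–6.
Delta vs Kappa: 4+1 = 5 for Delta, 8 for Kappa — Kappa by 8–5.
Delta vs Tau: Delta preferred on 4 ballots; Tau wins 9–4.
Epsilon vs Eta: Epsilon preferred on 1+3+2 = 6 ballots; Eta wins 7–6.
Epsilon vs Kappa: Epsilon is ranked higher on 4+1+3 = 8 ballots, Kappa on 5. Epsilon wins 8–5.
Epsilon vs Tau: Epsilon is ranked higher on 4+3 = 7 ballots, Tau on 6. Epsilon wins 7–6.
Eta vs Kappa: 5 to 8, Kappa.
Eta vs Tau: Eta is ranked higher on 4 ballots, Tau on 9. Tau wins 9–4.
Kappa vs Tau: Kappa preferred on 4+3+3+2 = 12 ballots; Kappa wins 12–1.
Each book drops at least one matchup (Delta loses to Epsilon; Epsilon loses to Eta; Eta loses to Delta; Kappa loses to Epsilon; Tau loses to Epsilon); the cycle Delta → Eta → Epsilon → Delta rules out a Condorcet winner.

none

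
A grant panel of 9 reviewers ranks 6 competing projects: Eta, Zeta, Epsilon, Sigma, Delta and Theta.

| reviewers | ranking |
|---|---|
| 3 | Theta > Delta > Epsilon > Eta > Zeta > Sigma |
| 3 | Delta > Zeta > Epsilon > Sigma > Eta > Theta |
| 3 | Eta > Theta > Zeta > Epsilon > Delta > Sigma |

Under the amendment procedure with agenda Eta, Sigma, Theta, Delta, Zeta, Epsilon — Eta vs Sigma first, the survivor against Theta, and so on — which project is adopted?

Round 1: Eta vs Sigma — 6–3, Eta advances.
Round 2: Eta vs Theta — 6–3, Eta advances.
Round 3: Eta vs Delta — 3–6, Delta advances.
Round 4: Delta vs Zeta — 6–3, Delta advances.
Round 5: Delta vs Epsilon — 6–3, Delta advances.
The agenda winner is Delta.

Delta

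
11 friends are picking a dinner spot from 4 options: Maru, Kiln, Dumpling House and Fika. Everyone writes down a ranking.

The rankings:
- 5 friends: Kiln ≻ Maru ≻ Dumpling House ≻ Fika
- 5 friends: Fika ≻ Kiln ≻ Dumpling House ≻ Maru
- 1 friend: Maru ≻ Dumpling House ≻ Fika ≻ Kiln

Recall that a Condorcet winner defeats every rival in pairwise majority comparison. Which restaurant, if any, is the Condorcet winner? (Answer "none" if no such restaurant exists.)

Check each pair by majority over 11 ballots:
Maru–Kiln: Kiln 10–1.
Maru vs Dumpling House: Maru, 6–5.
Maru vs Fika: Maru wins 6–5.
Kiln vs Dumpling House: Kiln, 10–1.
Kiln vs Fika: Fika wins 6–5.
Dumpling House vs Fika: Dumpling House wins 6–5.
No restaurant is unbeaten: Maru loses to Kiln; Kiln loses to Fika; Dumpling House loses to Maru; Fika loses to Maru. In particular Maru > Fika > Kiln > Maru is a majority cycle — no Condorcet winner exists.

none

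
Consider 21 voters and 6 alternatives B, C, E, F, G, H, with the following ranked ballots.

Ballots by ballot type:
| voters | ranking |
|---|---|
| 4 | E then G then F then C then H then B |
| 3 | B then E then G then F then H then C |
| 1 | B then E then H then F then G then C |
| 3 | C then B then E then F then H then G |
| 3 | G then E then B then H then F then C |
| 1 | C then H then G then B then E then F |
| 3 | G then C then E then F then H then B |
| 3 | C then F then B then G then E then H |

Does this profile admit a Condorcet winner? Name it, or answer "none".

none

Pairwise majorities:
B vs C: 7 to 14, C.
B vs E: B preferred on 3+1+3+1+3 = 11 ballots; B wins 11–10.
B vs F: 11 to 10, B.
B vs G: 3+1+3+3 = 10 for B, 11 for G — G by 11–10.
B vs H: 13 to 8, B.
C vs E: C is ranked higher on 3+1+3+3 = 10 ballots, E on 11. E wins 11–10.
C vs F: 3+1+3+3 = 10 for C, 11 for F — F by 11–10.
C vs G: C preferred on 3+1+3 = 7 ballots; G wins 14–7.
C vs H: 14 to 7, C.
E vs F: 18 to 3, E.
E vs G: 11 to 10, E.
E vs H: 20 for E, 1 for H — E by 20–1.
F vs G: 1+3+3 = 7 for F, 14 for G — G by 14–7.
F vs H: 16 to 5, F.
G vs H: G is ranked higher on 4+3+3+3+3 = 16 ballots, H on 5. G wins 16–5.
Every alternative loses at least once (B loses to C; C loses to E; E loses to B; F loses to B; G loses to E; H loses to B). The majority relation contains the cycle B > E > C > B, so there is no Condorcet winner.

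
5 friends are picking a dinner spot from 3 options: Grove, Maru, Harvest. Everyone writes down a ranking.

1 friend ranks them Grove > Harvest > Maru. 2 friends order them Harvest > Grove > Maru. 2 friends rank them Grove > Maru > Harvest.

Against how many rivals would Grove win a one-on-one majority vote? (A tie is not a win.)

Grove against each rival (5 friends):
Grove vs Maru: Grove is ranked higher on 1+2+2 = 5 ballots, Maru on 0. Grove wins 5–0.
Grove vs Harvest: Grove, 3–2.
Grove beats Maru, Harvest — 2 pairwise wins.

2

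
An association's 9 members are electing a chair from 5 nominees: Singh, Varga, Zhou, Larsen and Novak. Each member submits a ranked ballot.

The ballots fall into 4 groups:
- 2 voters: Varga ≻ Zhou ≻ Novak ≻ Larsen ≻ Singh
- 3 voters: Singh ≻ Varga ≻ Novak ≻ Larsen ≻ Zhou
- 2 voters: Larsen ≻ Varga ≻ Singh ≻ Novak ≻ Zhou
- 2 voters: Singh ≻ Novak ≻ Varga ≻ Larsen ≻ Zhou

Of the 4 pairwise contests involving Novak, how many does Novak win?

Novak against each rival (9 voters):
Novak vs Singh: Singh, 7–2.
Novak vs Varga: Novak preferred on 2 ballots; Varga wins 7–2.
Novak vs Zhou: Novak is ranked higher on 3+2+2 = 7 ballots, Zhou on 2. Novak wins 7–2.
Novak vs Larsen: Novak preferred on 2+3+2 = 7 ballots; Novak wins 7–2.
Novak beats Zhou, Larsen; loses to Singh, Varga — 2 pairwise wins.

2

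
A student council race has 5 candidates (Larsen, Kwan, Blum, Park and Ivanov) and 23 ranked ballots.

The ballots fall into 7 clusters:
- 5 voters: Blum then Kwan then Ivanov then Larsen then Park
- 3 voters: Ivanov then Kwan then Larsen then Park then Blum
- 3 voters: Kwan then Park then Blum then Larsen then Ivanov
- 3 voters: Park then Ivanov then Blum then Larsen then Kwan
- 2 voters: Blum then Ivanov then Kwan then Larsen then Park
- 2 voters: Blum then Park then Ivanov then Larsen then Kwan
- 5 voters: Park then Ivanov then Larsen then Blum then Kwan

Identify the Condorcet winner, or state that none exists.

none

Head-to-head results (23 voters):
Larsen–Kwan: Kwan 13–10.
Larsen vs Blum: Blum, 15–8.
Larsen–Park: Park 13–10.
Larsen vs Ivanov: Ivanov wins 20–3.
Kwan vs Blum: Blum wins 17–6.
Kwan–Park: Kwan 13–10.
Kwan vs Ivanov: Ivanov, 15–8.
Blum–Park: Park 14–9.
Blum vs Ivanov: Blum wins 12–11.
Park–Ivanov: Park 13–10.
Each candidate drops at least one matchup (Larsen loses to Kwan; Kwan loses to Blum; Blum loses to Park; Park loses to Kwan; Ivanov loses to Blum); the cycle Kwan → Park → Blum → Kwan rules out a Condorcet winner.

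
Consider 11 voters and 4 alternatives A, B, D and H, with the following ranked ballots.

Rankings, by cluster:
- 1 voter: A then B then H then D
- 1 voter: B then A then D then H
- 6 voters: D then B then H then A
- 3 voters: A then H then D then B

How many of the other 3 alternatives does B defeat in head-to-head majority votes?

B against each rival (11 voters):
B vs A: 1+6 = 7 for B, 4 for A — B by 7–4.
B vs D: 2 to 9, D.
B vs H: B, 8–3.
B beats A, H; loses to D — 2 pairwise wins.

2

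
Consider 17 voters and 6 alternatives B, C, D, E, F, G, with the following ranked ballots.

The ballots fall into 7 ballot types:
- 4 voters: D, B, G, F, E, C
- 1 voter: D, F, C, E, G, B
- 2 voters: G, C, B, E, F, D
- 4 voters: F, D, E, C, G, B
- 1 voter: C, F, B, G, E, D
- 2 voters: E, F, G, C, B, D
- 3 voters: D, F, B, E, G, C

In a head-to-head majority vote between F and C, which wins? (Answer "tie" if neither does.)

F

Ballots ranking F above C: 4 + 1 + 4 + 2 + 3 = 14.
Ballots ranking C above F: 17 − 14 = 3.
F wins the head-to-head 14–3.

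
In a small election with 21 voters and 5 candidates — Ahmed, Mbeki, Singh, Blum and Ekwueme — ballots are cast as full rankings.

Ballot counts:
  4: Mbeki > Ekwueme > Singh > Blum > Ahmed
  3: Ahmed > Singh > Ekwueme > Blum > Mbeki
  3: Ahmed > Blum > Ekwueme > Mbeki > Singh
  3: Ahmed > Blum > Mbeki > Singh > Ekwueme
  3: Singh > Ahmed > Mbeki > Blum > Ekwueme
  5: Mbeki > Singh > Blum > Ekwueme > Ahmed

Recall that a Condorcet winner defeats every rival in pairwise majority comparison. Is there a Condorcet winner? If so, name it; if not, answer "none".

Head-to-head results (21 voters):
Ahmed vs Mbeki: Ahmed preferred on 3+3+3+3 = 12 ballots; Ahmed wins 12–9.
Ahmed vs Singh: Ahmed preferred on 3+3+3 = 9 ballots; Singh wins 12–9.
Ahmed vs Blum: Ahmed preferred on 3+3+3+3 = 12 ballots; Ahmed wins 12–9.
Ahmed vs Ekwueme: 3+3+3+3 = 12 for Ahmed, 9 for Ekwueme — Ahmed by 12–9.
Mbeki vs Singh: Mbeki is ranked higher on 4+3+3+5 = 15 ballots, Singh on 6. Mbeki wins 15–6.
Mbeki vs Blum: Mbeki preferred on 4+3+5 = 12 ballots; Mbeki wins 12–9.
Mbeki vs Ekwueme: Mbeki is ranked higher on 4+3+3+5 = 15 ballots, Ekwueme on 6. Mbeki wins 15–6.
Singh vs Blum: 15 to 6, Singh.
Singh vs Ekwueme: Singh preferred on 3+3+3+5 = 14 ballots; Singh wins 14–7.
Blum vs Ekwueme: Blum is ranked higher on 3+3+3+5 = 14 ballots, Ekwueme on 7. Blum wins 14–7.
Every candidate loses at least once (Ahmed loses to Singh; Mbeki loses to Ahmed; Singh loses to Mbeki; Blum loses to Ahmed; Ekwueme loses to Ahmed). The majority relation contains the cycle Ahmed beats Mbeki beats Singh beats Ahmed, so there is no Condorcet winner.

none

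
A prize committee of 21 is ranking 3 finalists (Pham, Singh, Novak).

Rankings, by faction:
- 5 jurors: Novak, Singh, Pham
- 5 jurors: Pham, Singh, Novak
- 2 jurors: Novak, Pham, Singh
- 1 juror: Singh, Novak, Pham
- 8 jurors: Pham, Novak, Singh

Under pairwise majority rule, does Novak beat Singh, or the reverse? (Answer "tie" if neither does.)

Novak

Ballots ranking Novak above Singh: 5 + 2 + 8 = 15.
Ballots ranking Singh above Novak: 21 − 15 = 6.
Novak wins the head-to-head 15–6.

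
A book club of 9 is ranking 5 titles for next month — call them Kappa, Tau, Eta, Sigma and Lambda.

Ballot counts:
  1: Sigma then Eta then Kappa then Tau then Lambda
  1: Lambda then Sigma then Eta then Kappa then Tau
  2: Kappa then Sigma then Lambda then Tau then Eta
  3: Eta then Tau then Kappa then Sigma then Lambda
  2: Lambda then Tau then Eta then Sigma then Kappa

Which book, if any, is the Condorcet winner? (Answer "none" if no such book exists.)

none

Check each pair by majority over 9 ballots:
Kappa–Tau: Tau 5–4.
Kappa vs Eta: Eta, 7–2.
Kappa vs Sigma: Kappa wins 5–4.
Kappa vs Lambda: Kappa, 6–3.
Tau vs Eta: Eta wins 5–4.
Tau–Sigma: Tau 5–4.
Tau–Lambda: Lambda 5–4.
Eta vs Sigma: Eta, 5–4.
Eta vs Lambda: Lambda, 5–4.
Sigma–Lambda: Sigma 6–3.
Each book drops at least one matchup (Kappa loses to Tau; Tau loses to Eta; Eta loses to Lambda; Sigma loses to Kappa; Lambda loses to Kappa); the cycle Kappa → Lambda → Tau → Kappa rules out a Condorcet winner.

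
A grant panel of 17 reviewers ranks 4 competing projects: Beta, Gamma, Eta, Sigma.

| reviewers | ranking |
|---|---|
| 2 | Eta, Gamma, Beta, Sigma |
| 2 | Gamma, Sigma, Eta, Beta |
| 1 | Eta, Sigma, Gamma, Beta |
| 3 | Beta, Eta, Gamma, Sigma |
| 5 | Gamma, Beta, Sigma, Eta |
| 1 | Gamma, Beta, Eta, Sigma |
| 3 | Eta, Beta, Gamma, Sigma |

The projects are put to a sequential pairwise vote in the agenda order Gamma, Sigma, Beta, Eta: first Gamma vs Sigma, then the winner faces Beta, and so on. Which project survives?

Round 1: Gamma vs Sigma — 16–1, Gamma advances.
Round 2: Gamma vs Beta — 11–6, Gamma advances.
Round 3: Gamma vs Eta — 8–9, Eta advances.
Eta survives the agenda.

Eta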